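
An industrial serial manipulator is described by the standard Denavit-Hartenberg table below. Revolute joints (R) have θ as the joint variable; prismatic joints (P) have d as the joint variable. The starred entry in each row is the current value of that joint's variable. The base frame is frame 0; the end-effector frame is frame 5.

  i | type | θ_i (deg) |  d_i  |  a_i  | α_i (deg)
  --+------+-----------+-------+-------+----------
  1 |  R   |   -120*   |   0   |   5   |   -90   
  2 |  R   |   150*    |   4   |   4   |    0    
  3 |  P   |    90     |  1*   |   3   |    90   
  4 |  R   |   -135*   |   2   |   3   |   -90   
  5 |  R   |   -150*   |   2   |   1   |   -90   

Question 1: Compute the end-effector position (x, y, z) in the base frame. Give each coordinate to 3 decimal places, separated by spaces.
2.839 0.764 -0.734

after link 1: o_1 = (-2.5000, -4.3301, 0.0000)
after link 2: o_2 = (2.6962, -3.3301, -2.0000)
after link 3: o_3 = (4.3122, -2.5311, 0.5981)
after link 4: o_4 = (2.8108, -0.8890, -2.2390)
after link 5: o_5 = (2.8395, 0.7645, -0.7340)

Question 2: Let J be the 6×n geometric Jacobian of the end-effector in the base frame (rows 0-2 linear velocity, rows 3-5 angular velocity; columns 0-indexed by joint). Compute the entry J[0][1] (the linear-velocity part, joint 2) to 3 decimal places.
axis z_1 = (0.8660,-0.5000,0.0000); lever o_n−o_1 = (5.3395,5.0946,-0.7340)
cross product → J_v[:, 1] = (0.3670,0.6356,7.0818)
J_ω[:, 1] = z_1
entry J[0][1] = 0.3670

0.367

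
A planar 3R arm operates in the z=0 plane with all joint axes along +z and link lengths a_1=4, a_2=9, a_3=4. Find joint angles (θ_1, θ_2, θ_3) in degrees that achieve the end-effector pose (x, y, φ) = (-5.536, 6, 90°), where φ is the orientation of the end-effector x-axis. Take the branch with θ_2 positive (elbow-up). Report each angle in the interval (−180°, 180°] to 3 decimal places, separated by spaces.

30.003 149.998 -90.001

wrist centre = target − a_3·(cos φ, sin φ) = (-5.5360, 2.0000)
cos θ_2 = (34.6473−4²−9²)/(2·4·9) = -0.8660; θ_2 = 149.9982° (elbow-up)
β = atan2(2.0000,-5.5360) = 160.1366°; ψ = atan2(4.5002,-3.7941) = 130.1337°
θ_1 = β − ψ = 30.0029°
θ_3 = φ − θ_1 − θ_2 = -90.0011° (wrapped to (-180°,180°])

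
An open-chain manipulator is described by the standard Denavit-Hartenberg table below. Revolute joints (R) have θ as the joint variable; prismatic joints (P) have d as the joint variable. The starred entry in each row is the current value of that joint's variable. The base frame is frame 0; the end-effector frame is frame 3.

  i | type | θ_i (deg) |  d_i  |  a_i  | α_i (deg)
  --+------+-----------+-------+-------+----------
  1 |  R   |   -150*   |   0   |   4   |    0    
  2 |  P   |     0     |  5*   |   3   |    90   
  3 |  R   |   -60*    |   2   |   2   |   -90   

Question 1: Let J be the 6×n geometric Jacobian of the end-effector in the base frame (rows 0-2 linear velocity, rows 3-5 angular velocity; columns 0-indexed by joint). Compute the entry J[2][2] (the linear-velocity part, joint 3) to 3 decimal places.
axis z_2 = (-0.5000,0.8660,0.0000); lever o_n−o_2 = (-1.8660,1.2321,-1.7321)
cross product → J_v[:, 2] = (-1.5000,-0.8660,1.0000)
J_ω[:, 2] = z_2
entry J[2][2] = 1.0000

1.000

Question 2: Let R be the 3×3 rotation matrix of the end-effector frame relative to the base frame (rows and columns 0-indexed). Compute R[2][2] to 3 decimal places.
End-effector z-axis (col 2 of R) = (-0.7500,-0.4330,0.5000)
R[2][2] = 0.5000

0.500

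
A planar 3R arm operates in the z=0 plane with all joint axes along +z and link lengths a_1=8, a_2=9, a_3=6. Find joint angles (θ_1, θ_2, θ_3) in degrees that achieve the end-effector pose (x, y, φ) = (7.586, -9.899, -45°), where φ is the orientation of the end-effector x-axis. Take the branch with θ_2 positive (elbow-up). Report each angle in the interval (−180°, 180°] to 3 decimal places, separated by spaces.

-134.998 135.002 -45.005

wrist centre = target − a_3·(cos φ, sin φ) = (3.3434, -5.6564)
cos θ_2 = (43.1725−8²−9²)/(2·8·9) = -0.7071; θ_2 = 135.0023° (elbow-up)
β = atan2(-5.6564,3.3434) = -59.4135°; ψ = atan2(6.3637,1.6358) = 75.5843°
θ_1 = β − ψ = -134.9978°
θ_3 = φ − θ_1 − θ_2 = -45.0045° (wrapped to (-180°,180°])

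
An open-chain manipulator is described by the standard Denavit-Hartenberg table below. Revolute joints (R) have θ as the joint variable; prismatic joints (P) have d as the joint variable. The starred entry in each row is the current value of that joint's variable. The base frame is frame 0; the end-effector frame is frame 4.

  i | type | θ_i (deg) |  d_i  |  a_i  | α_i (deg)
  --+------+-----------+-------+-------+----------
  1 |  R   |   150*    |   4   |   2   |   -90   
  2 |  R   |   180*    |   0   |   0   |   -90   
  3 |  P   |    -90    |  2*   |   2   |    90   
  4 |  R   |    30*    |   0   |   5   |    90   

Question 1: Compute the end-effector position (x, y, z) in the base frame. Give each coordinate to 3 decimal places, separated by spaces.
after link 1: o_1 = (-1.7321, 1.0000, 4.0000)
after link 2: o_2 = (-1.7321, 1.0000, 4.0000)
after link 3: o_3 = (-2.7321, -0.7321, 6.0000)
after link 4: o_4 = (-4.8971, -4.4821, 8.5000)

-4.897 -4.482 8.500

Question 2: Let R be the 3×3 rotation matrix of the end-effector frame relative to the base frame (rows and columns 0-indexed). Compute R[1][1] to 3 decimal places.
0.500

End-effector y-axis (col 1 of R) = (-0.8660,0.5000,0.0000)
R[1][1] = 0.5000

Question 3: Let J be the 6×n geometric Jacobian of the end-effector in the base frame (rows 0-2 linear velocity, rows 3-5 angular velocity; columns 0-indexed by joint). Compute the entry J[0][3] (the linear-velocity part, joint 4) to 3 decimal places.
axis z_3 = (-0.8660,0.5000,0.0000); lever o_n−o_3 = (-2.1651,-3.7500,2.5000)
cross product → J_v[:, 3] = (1.2500,2.1651,4.3301)
J_ω[:, 3] = z_3
entry J[0][3] = 1.2500

1.250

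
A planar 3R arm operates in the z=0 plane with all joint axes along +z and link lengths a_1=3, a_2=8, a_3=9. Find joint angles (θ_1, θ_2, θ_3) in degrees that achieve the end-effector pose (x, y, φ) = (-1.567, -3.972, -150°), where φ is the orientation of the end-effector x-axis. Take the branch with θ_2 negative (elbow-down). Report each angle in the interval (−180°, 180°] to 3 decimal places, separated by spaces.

wrist centre = target − a_3·(cos φ, sin φ) = (6.2272, 0.5280)
cos θ_2 = (39.0572−3²−8²)/(2·3·8) = -0.7071; θ_2 = -135.0029° (elbow-down)
β = atan2(0.5280,6.2272) = 4.8465°; ψ = atan2(-5.6566,-2.6571) = -115.1615°
θ_1 = β − ψ = 120.0080°
θ_3 = φ − θ_1 − θ_2 = -135.0051° (wrapped to (-180°,180°])

120.008 -135.003 -135.005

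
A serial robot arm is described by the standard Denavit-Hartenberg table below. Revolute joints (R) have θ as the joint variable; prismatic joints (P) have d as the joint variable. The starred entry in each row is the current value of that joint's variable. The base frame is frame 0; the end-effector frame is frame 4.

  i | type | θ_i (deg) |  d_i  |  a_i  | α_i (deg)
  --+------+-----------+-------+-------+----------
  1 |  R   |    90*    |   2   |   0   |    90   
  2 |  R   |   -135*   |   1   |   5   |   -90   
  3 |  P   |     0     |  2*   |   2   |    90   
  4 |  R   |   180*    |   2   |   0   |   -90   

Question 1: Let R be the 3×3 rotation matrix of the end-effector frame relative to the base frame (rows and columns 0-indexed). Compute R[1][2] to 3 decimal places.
-0.707

End-effector z-axis (col 2 of R) = (-0.0000,-0.7071,0.7071)
R[1][2] = -0.7071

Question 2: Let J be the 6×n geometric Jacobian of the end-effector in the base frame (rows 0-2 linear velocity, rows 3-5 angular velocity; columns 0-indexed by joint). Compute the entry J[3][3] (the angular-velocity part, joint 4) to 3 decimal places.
1.000

axis z_3 = (1.0000,-0.0000,0.0000); lever o_n−o_3 = (2.0000,0.0000,0.0000)
cross product → J_v[:, 3] = (-0.0000,0.0000,0.0000)
J_ω[:, 3] = z_3
entry J[3][3] = 1.0000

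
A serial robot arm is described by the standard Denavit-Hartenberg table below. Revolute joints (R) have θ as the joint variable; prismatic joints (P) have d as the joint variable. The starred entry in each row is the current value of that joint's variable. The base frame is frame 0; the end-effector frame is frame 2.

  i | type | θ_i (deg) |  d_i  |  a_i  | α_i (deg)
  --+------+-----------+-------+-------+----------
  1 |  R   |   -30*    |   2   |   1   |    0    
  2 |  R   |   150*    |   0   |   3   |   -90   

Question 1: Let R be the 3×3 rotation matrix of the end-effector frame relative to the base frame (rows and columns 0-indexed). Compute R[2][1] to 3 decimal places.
End-effector y-axis (col 1 of R) = (-0.0000,-0.0000,-1.0000)
R[2][1] = -1.0000

-1.000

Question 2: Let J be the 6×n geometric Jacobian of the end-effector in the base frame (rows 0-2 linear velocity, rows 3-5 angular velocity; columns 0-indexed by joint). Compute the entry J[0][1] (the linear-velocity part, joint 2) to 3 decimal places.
axis z_1 = (0.0000,0.0000,1.0000); lever o_n−o_1 = (-1.5000,2.5981,0.0000)
cross product → J_v[:, 1] = (-2.5981,-1.5000,0.0000)
J_ω[:, 1] = z_1
entry J[0][1] = -2.5981

-2.598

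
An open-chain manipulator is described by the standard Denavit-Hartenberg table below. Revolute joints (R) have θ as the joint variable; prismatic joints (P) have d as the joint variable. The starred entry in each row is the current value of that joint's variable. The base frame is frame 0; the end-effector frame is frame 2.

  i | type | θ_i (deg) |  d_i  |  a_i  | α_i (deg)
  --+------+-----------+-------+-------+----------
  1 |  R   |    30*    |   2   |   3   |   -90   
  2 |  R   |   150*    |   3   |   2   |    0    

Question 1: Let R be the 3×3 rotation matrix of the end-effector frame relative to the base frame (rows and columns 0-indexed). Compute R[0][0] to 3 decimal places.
End-effector x-axis (col 0 of R) = (-0.7500,-0.4330,-0.5000)
R[0][0] = -0.7500

-0.750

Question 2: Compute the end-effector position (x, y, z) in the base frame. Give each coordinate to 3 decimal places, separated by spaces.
-0.402 3.232 1.000

after link 1: o_1 = (2.5981, 1.5000, 2.0000)
after link 2: o_2 = (-0.4019, 3.2321, 1.0000)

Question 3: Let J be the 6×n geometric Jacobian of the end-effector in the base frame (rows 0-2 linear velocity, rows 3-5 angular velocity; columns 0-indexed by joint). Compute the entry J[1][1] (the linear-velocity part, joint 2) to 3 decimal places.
axis z_1 = (-0.5000,0.8660,0.0000); lever o_n−o_1 = (-3.0000,1.7321,-1.0000)
cross product → J_v[:, 1] = (-0.8660,-0.5000,1.7321)
J_ω[:, 1] = z_1
entry J[1][1] = -0.5000

-0.500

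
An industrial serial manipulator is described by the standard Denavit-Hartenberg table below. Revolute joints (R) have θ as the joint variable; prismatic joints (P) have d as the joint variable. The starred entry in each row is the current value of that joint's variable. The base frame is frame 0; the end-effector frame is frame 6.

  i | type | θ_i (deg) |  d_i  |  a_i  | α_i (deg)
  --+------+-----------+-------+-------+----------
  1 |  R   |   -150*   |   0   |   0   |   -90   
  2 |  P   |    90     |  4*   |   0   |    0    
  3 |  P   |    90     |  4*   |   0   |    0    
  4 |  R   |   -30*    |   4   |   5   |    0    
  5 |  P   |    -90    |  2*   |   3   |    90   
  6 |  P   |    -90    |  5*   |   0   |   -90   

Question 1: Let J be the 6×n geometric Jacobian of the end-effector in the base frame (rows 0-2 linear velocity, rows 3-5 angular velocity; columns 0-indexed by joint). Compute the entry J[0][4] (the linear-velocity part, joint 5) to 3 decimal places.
prismatic axis z_4 = (0.5000,-0.8660,0.0000)
J_v[:, 4] = z_4; J_ω[:, 4] = (0,0,0)
entry J[0][4] = 0.5000

0.500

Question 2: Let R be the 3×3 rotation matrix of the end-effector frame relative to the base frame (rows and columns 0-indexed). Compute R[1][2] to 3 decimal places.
End-effector z-axis (col 2 of R) = (-0.4330,-0.2500,-0.8660)
R[1][2] = -0.2500

-0.250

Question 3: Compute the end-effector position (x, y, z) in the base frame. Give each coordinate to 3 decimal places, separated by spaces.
after link 1: o_1 = (0.0000, 0.0000, 0.0000)
after link 2: o_2 = (2.0000, -3.4641, 0.0000)
after link 3: o_3 = (4.0000, -6.9282, 0.0000)
after link 4: o_4 = (9.7500, -8.2272, -2.5000)
after link 5: o_5 = (9.4510, -10.7093, -5.0981)
after link 6: o_6 = (5.7010, -12.8744, -2.5981)

5.701 -12.874 -2.598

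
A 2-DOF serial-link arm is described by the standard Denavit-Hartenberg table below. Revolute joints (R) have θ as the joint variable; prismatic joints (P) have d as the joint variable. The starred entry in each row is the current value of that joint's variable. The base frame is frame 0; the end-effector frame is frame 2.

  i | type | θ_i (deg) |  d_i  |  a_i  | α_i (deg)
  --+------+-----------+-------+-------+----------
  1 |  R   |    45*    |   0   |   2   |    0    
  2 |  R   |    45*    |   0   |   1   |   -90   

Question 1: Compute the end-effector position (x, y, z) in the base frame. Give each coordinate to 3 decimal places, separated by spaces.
after link 1: o_1 = (1.4142, 1.4142, 0.0000)
after link 2: o_2 = (1.4142, 2.4142, 0.0000)

1.414 2.414 0.000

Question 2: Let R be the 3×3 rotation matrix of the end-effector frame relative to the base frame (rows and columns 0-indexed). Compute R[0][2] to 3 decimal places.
-1.000

End-effector z-axis (col 2 of R) = (-1.0000,0.0000,0.0000)
R[0][2] = -1.0000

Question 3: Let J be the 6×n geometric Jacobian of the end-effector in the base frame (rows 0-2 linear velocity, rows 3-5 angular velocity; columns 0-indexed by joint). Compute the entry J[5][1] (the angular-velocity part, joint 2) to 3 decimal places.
1.000

axis z_1 = (0.0000,0.0000,1.0000); lever o_n−o_1 = (0.0000,1.0000,0.0000)
cross product → J_v[:, 1] = (-1.0000,0.0000,0.0000)
J_ω[:, 1] = z_1
entry J[5][1] = 1.0000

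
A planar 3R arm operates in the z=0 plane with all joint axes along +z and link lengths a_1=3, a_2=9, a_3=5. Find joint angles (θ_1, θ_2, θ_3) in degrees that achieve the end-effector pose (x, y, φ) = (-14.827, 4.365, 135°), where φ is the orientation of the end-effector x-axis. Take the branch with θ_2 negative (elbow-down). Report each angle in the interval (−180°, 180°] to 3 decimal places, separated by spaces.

wrist centre = target − a_3·(cos φ, sin φ) = (-11.2915, 0.8295)
cos θ_2 = (128.1852−3²−9²)/(2·3·9) = 0.7071; θ_2 = -44.9978° (elbow-down)
β = atan2(0.8295,-11.2915) = 175.7986°; ψ = atan2(-6.3637,9.3642) = -34.1992°
θ_1 = β − ψ = 209.9978°
θ_3 = φ − θ_1 − θ_2 = -30.0000° (wrapped to (-180°,180°])

-150.002 -44.998 -30.000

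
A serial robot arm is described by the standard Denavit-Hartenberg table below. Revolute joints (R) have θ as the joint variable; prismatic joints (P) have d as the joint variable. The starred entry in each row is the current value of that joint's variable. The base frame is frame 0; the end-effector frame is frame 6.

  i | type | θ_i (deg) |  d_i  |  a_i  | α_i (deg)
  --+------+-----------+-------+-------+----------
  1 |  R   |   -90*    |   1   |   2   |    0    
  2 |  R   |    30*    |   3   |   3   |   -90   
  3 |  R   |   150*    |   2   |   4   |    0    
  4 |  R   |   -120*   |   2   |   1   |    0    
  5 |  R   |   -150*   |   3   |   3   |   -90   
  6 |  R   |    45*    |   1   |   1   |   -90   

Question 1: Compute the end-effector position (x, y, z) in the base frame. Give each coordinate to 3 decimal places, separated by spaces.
after link 1: o_1 = (0.0000, -2.0000, 1.0000)
after link 2: o_2 = (1.5000, -4.5981, 4.0000)
after link 3: o_3 = (1.5000, -0.5981, 2.0000)
after link 4: o_4 = (3.6651, -0.3481, 1.5000)
after link 5: o_5 = (5.5131, 2.4510, 4.0981)
after link 6: o_6 = (5.1570, 1.6536, 5.2104)

5.157 1.654 5.210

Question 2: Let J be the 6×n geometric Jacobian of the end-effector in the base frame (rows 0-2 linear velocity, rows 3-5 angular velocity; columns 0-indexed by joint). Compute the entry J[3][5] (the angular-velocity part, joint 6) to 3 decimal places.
0.433

axis z_5 = (0.4330,-0.7500,0.5000); lever o_n−o_5 = (-0.3561,-0.7974,1.1124)
cross product → J_v[:, 5] = (-0.4356,-0.6597,-0.6124)
J_ω[:, 5] = z_5
entry J[3][5] = 0.4330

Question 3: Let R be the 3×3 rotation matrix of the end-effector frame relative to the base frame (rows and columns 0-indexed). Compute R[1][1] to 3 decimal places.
End-effector y-axis (col 1 of R) = (-0.4330,0.7500,-0.5000)
R[1][1] = 0.7500

0.750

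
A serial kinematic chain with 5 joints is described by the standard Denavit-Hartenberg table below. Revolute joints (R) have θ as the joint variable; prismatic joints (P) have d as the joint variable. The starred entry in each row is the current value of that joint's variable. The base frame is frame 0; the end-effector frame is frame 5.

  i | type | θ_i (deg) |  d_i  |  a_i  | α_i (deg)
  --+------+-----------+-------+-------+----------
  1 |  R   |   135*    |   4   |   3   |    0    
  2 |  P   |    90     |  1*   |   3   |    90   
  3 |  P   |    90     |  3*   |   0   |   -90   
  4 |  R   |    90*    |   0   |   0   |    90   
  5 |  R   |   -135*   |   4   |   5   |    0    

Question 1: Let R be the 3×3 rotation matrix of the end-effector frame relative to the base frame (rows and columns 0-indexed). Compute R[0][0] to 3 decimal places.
-1.000

End-effector x-axis (col 0 of R) = (-1.0000,0.0000,0.0000)
R[0][0] = -1.0000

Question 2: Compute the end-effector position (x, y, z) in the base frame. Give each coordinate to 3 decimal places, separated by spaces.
after link 1: o_1 = (-2.1213, 2.1213, 4.0000)
after link 2: o_2 = (-4.2426, 0.0000, 5.0000)
after link 3: o_3 = (-6.3640, 2.1213, 5.0000)
after link 4: o_4 = (-6.3640, 2.1213, 5.0000)
after link 5: o_5 = (-11.3640, 2.1213, 9.0000)

-11.364 2.121 9.000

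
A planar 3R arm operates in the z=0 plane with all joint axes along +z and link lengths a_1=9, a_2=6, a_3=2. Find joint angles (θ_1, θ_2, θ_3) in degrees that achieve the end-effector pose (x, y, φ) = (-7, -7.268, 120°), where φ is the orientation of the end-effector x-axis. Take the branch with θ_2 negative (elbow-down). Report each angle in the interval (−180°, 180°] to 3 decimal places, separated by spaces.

wrist centre = target − a_3·(cos φ, sin φ) = (-6.0000, -9.0001)
cos θ_2 = (117.0009−9²−6²)/(2·9·6) = 0.0000; θ_2 = -89.9995° (elbow-down)
β = atan2(-9.0001,-6.0000) = -123.6899°; ψ = atan2(-6.0000,9.0001) = -33.6899°
θ_1 = β − ψ = -90.0000°
θ_3 = φ − θ_1 − θ_2 = -60.0005° (wrapped to (-180°,180°])

-90.000 -90.000 -60.000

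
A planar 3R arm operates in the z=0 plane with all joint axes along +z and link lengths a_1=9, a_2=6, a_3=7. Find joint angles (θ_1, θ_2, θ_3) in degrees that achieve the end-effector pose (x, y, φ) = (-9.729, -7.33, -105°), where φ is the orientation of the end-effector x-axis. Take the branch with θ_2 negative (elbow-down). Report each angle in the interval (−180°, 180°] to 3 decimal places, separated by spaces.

wrist centre = target − a_3·(cos φ, sin φ) = (-7.9173, -0.5685)
cos θ_2 = (63.0063−9²−6²)/(2·9·6) = -0.4999; θ_2 = -119.9961° (elbow-down)
β = atan2(-0.5685,-7.9173) = -175.8928°; ψ = atan2(-5.1964,6.0004) = -40.8928°
θ_1 = β − ψ = -134.9999°
θ_3 = φ − θ_1 − θ_2 = 149.9961° (wrapped to (-180°,180°])

-135.000 -119.996 149.996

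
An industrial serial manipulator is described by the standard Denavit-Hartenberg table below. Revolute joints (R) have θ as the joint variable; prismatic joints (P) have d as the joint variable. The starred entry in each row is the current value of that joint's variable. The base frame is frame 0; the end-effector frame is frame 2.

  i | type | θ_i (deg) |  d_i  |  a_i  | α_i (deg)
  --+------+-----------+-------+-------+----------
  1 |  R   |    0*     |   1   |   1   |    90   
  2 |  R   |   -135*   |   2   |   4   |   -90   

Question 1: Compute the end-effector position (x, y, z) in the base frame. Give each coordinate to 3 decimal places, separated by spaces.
-1.828 -2.000 -1.828

after link 1: o_1 = (1.0000, 0.0000, 1.0000)
after link 2: o_2 = (-1.8284, -2.0000, -1.8284)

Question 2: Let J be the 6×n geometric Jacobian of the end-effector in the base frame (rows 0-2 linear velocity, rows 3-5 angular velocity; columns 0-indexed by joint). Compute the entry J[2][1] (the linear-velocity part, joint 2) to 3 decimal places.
axis z_1 = (0.0000,-1.0000,0.0000); lever o_n−o_1 = (-2.8284,-2.0000,-2.8284)
cross product → J_v[:, 1] = (2.8284,-0.0000,-2.8284)
J_ω[:, 1] = z_1
entry J[2][1] = -2.8284

-2.828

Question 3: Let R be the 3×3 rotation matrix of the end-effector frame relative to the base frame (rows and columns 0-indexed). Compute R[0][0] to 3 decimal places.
-0.707

End-effector x-axis (col 0 of R) = (-0.7071,-0.0000,-0.7071)
R[0][0] = -0.7071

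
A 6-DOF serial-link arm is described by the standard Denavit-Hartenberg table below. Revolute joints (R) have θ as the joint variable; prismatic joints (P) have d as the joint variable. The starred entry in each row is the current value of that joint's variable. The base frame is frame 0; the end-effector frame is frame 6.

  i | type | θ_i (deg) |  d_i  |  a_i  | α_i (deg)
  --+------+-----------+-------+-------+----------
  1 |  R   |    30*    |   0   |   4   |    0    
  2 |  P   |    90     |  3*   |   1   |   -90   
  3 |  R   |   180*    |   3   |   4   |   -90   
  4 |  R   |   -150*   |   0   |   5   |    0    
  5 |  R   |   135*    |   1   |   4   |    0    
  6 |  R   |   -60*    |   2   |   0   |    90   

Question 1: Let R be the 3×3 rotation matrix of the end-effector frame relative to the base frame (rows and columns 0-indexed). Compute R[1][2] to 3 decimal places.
End-effector z-axis (col 2 of R) = (-0.7071,0.7071,0.0000)
R[1][2] = 0.7071

0.707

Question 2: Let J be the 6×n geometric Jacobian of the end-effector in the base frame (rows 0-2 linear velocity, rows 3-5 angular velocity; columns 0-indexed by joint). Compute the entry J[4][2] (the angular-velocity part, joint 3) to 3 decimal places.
-0.500

axis z_2 = (-0.8660,-0.5000,0.0000); lever o_n−o_2 = (-3.8929,-6.3278,3.0000)
cross product → J_v[:, 2] = (-1.5000,2.5981,3.5336)
J_ω[:, 2] = z_2
entry J[4][2] = -0.5000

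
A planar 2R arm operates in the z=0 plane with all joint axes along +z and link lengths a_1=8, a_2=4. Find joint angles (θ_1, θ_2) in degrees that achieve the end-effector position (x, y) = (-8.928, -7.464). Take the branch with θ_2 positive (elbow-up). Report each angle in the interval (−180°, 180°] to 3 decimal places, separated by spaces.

-150.003 30.009

cos θ_2 = (135.4205−8²−4²)/(2·8·4) = 0.8659; θ_2 = 30.0092° (elbow-up)
β = atan2(-7.4640,-8.9280) = -140.1037°; ψ = atan2(2.0006,11.4638) = 9.8991°
θ_1 = β − ψ = -150.0027°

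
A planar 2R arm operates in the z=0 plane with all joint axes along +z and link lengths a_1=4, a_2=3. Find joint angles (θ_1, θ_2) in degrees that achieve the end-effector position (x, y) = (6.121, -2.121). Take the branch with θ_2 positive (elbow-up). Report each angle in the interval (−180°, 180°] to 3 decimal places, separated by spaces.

-38.233 45.018

cos θ_2 = (41.9653−4²−3²)/(2·4·3) = 0.7069; θ_2 = 45.0178° (elbow-up)
β = atan2(-2.1210,6.1210) = -19.1118°; ψ = atan2(2.1220,6.1207) = 19.1210°
θ_1 = β − ψ = -38.2328°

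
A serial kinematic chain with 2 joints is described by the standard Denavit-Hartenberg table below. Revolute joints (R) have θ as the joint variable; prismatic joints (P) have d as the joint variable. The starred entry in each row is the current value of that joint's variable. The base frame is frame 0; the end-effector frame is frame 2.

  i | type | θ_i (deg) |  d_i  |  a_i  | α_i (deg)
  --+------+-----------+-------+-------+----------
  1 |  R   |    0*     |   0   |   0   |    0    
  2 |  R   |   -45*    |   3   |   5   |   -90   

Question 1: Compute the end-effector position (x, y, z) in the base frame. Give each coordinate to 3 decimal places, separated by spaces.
after link 1: o_1 = (0.0000, 0.0000, 0.0000)
after link 2: o_2 = (3.5355, -3.5355, 3.0000)

3.536 -3.536 3.000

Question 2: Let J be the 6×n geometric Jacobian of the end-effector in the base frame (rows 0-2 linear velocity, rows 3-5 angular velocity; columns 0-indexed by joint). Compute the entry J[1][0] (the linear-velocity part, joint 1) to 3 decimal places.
axis z_0 = ẑ; lever o_n−o_0 = (3.5355,-3.5355,3.0000)
cross product → J_v[:, 0] = (3.5355,3.5355,-0.0000)
J_ω[:, 0] = z_0
entry J[1][0] = 3.5355

3.536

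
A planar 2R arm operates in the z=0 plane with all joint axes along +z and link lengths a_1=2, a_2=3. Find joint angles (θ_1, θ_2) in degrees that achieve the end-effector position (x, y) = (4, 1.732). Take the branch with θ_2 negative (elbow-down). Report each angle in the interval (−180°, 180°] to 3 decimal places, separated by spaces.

cos θ_2 = (18.9998−2²−3²)/(2·2·3) = 0.5000; θ_2 = -60.0010° (elbow-down)
β = atan2(1.7320,4.0000) = 23.4126°; ψ = atan2(-2.5981,3.5000) = -36.5874°
θ_1 = β − ψ = 60.0000°

60.000 -60.001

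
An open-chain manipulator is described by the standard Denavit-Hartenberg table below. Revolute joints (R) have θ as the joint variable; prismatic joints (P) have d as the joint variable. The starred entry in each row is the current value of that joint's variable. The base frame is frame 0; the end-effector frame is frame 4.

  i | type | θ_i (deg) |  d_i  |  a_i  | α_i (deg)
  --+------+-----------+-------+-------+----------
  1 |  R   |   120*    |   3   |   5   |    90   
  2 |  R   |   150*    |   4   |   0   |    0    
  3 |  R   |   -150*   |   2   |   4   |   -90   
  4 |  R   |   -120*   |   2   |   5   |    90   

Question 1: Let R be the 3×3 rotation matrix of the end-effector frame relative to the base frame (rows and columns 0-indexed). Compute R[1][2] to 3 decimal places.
-1.000

End-effector z-axis (col 2 of R) = (0.0000,-1.0000,0.0000)
R[1][2] = -1.0000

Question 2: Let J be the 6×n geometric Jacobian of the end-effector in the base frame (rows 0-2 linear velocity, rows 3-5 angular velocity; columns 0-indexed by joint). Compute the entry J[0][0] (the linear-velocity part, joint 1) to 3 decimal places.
axis z_0 = ẑ; lever o_n−o_0 = (5.6962,10.7942,5.0000)
cross product → J_v[:, 0] = (-10.7942,5.6962,0.0000)
J_ω[:, 0] = z_0
entry J[0][0] = -10.7942

-10.794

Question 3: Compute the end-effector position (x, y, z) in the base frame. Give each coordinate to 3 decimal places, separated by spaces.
after link 1: o_1 = (-2.5000, 4.3301, 3.0000)
after link 2: o_2 = (0.9641, 6.3301, 3.0000)
after link 3: o_3 = (0.6962, 10.7942, 3.0000)
after link 4: o_4 = (5.6962, 10.7942, 5.0000)

5.696 10.794 5.000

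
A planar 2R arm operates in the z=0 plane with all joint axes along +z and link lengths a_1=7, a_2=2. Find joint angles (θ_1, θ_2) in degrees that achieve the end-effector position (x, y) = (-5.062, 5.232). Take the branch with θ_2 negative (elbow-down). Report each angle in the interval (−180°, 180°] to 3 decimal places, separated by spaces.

cos θ_2 = (52.9977−7²−2²)/(2·7·2) = -0.0001; θ_2 = -90.0048° (elbow-down)
β = atan2(5.2320,-5.0620) = 134.0539°; ψ = atan2(-2.0000,6.9998) = -15.9458°
θ_1 = β − ψ = 149.9996°

150.000 -90.005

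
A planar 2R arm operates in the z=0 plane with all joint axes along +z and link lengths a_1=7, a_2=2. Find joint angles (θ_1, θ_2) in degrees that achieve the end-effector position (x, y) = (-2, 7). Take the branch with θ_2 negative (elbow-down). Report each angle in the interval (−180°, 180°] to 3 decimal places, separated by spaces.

cos θ_2 = (53.0000−7²−2²)/(2·7·2) = 0.0000; θ_2 = -90.0000° (elbow-down)
β = atan2(7.0000,-2.0000) = 105.9454°; ψ = atan2(-2.0000,7.0000) = -15.9454°
θ_1 = β − ψ = 121.8908°

121.891 -90.000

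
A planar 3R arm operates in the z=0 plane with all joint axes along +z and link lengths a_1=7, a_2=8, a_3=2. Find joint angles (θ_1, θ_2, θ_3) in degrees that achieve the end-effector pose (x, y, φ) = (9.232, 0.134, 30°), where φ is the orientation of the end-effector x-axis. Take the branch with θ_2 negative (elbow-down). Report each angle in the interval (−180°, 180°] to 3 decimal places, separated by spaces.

wrist centre = target − a_3·(cos φ, sin φ) = (7.4999, -0.8660)
cos θ_2 = (56.9992−7²−8²)/(2·7·8) = -0.5000; θ_2 = -120.0005° (elbow-down)
β = atan2(-0.8660,7.4999) = -6.5866°; ψ = atan2(-6.9282,2.9999) = -66.5871°
θ_1 = β − ψ = 60.0004°
θ_3 = φ − θ_1 − θ_2 = 90.0000° (wrapped to (-180°,180°])

60.000 -120.000 90.000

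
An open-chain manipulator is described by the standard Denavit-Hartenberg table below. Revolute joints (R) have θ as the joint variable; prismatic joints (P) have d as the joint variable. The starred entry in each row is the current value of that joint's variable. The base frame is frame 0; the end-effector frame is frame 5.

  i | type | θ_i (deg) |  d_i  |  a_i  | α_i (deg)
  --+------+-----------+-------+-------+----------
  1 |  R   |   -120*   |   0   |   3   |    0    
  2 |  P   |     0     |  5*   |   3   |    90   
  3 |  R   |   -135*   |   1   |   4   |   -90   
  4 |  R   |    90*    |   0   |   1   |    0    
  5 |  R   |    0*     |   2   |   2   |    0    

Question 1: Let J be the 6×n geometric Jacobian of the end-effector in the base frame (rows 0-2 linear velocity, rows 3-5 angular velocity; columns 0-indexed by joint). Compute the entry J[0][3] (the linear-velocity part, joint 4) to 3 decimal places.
axis z_3 = (-0.3536,-0.6124,-0.7071); lever o_n−o_3 = (1.8910,-2.7247,-1.4142)
cross product → J_v[:, 3] = (-1.0607,-1.8371,2.1213)
J_ω[:, 3] = z_3
entry J[0][3] = -1.0607

-1.061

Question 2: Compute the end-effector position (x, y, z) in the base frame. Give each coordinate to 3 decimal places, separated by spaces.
-0.561 -4.971 0.757

after link 1: o_1 = (-1.5000, -2.5981, 0.0000)
after link 2: o_2 = (-3.0000, -5.1962, 5.0000)
after link 3: o_3 = (-2.4518, -2.2467, 2.1716)
after link 4: o_4 = (-1.5858, -2.7467, 2.1716)
after link 5: o_5 = (-0.5608, -4.9714, 0.7574)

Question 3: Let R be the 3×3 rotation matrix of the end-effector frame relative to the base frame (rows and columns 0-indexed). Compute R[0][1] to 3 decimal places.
End-effector y-axis (col 1 of R) = (-0.3536,-0.6124,0.7071)
R[0][1] = -0.3536

-0.354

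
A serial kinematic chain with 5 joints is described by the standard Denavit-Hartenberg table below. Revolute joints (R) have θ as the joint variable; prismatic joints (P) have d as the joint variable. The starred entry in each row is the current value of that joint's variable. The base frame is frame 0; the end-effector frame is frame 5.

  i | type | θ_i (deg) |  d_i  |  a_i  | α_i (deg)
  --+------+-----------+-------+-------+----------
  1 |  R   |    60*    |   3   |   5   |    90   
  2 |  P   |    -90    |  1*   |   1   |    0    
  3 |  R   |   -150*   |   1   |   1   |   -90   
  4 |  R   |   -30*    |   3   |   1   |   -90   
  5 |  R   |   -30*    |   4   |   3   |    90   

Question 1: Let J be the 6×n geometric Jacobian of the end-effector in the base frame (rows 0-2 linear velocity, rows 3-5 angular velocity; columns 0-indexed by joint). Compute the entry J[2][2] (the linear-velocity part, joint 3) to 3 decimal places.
-6.955

axis z_2 = (0.8660,-0.5000,0.0000); lever o_n−o_2 = (-4.0535,-5.6908,3.0466)
cross product → J_v[:, 2] = (-1.5233,-2.6385,-6.9551)
J_ω[:, 2] = z_2
entry J[2][2] = -6.9551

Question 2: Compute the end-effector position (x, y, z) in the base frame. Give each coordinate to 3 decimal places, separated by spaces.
-0.688 -1.861 5.047

after link 1: o_1 = (2.5000, 4.3301, 3.0000)
after link 2: o_2 = (3.3660, 3.8301, 2.0000)
after link 3: o_3 = (3.9821, 2.8971, 2.8660)
after link 4: o_4 = (2.8995, 0.0221, 2.1160)
after link 5: o_5 = (-0.6875, -1.8607, 5.0466)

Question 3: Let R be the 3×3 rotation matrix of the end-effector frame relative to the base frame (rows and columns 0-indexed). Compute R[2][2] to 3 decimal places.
End-effector z-axis (col 2 of R) = (-0.4833,-0.3370,-0.8080)
R[2][2] = -0.8080

-0.808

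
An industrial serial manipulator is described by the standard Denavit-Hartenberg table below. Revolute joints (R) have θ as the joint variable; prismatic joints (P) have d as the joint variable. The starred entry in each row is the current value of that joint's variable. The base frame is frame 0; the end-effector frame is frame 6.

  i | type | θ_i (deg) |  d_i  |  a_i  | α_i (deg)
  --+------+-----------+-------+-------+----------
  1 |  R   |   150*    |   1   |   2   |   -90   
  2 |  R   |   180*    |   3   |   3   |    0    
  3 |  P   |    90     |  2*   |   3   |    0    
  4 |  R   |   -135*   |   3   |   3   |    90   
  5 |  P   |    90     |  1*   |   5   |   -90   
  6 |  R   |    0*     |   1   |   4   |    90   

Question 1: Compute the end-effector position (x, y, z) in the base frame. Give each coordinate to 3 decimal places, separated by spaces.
-7.022 -15.576 1.879

after link 1: o_1 = (-1.7321, 1.0000, 1.0000)
after link 2: o_2 = (-0.6340, -3.0981, 1.0000)
after link 3: o_3 = (-1.6340, -4.8301, 4.0000)
after link 4: o_4 = (-1.2969, -8.4889, 1.8787)
after link 5: o_5 = (-4.4092, -12.4654, 1.1716)
after link 6: o_6 = (-7.0216, -15.5760, 1.8787)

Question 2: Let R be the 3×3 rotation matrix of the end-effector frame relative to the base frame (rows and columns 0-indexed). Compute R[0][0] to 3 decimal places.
-0.500

End-effector x-axis (col 0 of R) = (-0.5000,-0.8660,0.0000)
R[0][0] = -0.5000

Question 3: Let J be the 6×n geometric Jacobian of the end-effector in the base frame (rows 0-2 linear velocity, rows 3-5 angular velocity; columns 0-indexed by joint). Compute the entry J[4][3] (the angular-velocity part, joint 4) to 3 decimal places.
axis z_3 = (-0.5000,-0.8660,0.0000); lever o_n−o_3 = (-5.3876,-10.7459,-2.1213)
cross product → J_v[:, 3] = (1.8371,-1.0607,0.7071)
J_ω[:, 3] = z_3
entry J[4][3] = -0.8660

-0.866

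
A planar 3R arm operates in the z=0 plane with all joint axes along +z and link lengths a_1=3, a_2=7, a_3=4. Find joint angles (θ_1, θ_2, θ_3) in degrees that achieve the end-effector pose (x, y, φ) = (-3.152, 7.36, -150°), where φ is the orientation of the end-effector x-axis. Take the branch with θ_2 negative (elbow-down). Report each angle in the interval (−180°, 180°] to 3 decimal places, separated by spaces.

wrist centre = target − a_3·(cos φ, sin φ) = (0.3121, 9.3600)
cos θ_2 = (87.7070−3²−7²)/(2·3·7) = 0.7073; θ_2 = -44.9836° (elbow-down)
β = atan2(9.3600,0.3121) = 88.0902°; ψ = atan2(-4.9483,7.9512) = -31.8956°
θ_1 = β − ψ = 119.9859°
θ_3 = φ − θ_1 − θ_2 = 134.9977° (wrapped to (-180°,180°])

119.986 -44.984 134.998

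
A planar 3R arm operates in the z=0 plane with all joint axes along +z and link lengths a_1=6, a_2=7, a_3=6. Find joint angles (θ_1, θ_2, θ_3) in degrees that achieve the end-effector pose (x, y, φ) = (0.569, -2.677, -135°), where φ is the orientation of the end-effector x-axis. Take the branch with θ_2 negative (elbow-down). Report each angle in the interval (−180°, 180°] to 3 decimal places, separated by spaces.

96.045 -135.000 -96.045

wrist centre = target − a_3·(cos φ, sin φ) = (4.8116, 1.5656)
cos θ_2 = (25.6031−6²−7²)/(2·6·7) = -0.7071; θ_2 = -134.9999° (elbow-down)
β = atan2(1.5656,4.8116) = 18.0242°; ψ = atan2(-4.9498,1.0503) = -78.0204°
θ_1 = β − ψ = 96.0446°
θ_3 = φ − θ_1 − θ_2 = -96.0447° (wrapped to (-180°,180°])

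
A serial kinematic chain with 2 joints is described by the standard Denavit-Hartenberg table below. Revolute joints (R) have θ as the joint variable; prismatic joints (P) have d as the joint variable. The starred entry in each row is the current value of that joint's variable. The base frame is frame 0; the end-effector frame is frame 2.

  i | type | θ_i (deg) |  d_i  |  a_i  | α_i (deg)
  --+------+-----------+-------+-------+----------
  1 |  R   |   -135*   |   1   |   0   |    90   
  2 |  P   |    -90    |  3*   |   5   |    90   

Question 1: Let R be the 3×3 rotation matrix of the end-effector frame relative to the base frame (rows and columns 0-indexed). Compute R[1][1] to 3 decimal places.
End-effector y-axis (col 1 of R) = (-0.7071,0.7071,0.0000)
R[1][1] = 0.7071

0.707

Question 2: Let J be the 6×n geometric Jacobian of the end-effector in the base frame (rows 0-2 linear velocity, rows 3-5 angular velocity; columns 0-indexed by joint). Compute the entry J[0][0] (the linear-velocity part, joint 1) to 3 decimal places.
axis z_0 = ẑ; lever o_n−o_0 = (-2.1213,2.1213,-4.0000)
cross product → J_v[:, 0] = (-2.1213,-2.1213,0.0000)
J_ω[:, 0] = z_0
entry J[0][0] = -2.1213

-2.121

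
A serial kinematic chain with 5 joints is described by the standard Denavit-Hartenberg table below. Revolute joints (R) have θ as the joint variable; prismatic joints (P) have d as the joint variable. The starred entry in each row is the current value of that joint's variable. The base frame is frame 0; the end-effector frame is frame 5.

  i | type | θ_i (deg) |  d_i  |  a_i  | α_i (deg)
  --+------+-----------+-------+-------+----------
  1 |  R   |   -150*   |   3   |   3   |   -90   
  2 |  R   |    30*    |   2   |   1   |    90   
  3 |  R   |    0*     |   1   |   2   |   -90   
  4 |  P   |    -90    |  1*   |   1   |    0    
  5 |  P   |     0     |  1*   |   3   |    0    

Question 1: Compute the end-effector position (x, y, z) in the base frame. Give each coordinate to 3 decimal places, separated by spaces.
-5.013 -7.513 5.830

after link 1: o_1 = (-2.5981, -1.5000, 3.0000)
after link 2: o_2 = (-2.3481, -3.6651, 2.5000)
after link 3: o_3 = (-4.2811, -4.7811, 2.3660)
after link 4: o_4 = (-4.2141, -5.8971, 3.2321)
after link 5: o_5 = (-5.0131, -7.5131, 5.8301)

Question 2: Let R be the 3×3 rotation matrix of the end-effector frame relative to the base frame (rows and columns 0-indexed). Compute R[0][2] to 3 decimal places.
0.500

End-effector z-axis (col 2 of R) = (0.5000,-0.8660,0.0000)
R[0][2] = 0.5000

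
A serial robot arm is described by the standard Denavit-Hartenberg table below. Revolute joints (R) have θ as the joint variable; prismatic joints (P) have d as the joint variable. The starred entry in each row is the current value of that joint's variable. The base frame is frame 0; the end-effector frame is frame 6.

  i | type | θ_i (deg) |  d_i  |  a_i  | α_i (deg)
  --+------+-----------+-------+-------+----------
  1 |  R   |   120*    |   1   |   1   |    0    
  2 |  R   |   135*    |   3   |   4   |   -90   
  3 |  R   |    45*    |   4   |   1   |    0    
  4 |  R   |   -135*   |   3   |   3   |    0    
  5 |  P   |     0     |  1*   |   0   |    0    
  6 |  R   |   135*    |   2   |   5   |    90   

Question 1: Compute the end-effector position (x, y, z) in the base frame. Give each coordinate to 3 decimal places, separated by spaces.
7.026 -9.684 2.757

after link 1: o_1 = (-0.5000, 0.8660, 1.0000)
after link 2: o_2 = (-1.5353, -2.9977, 4.0000)
after link 3: o_3 = (2.1454, -4.7160, 3.2929)
after link 4: o_4 = (5.0432, -5.4924, 6.2929)
after link 5: o_5 = (6.0091, -5.7512, 6.2929)
after link 6: o_6 = (7.0259, -9.6839, 2.7574)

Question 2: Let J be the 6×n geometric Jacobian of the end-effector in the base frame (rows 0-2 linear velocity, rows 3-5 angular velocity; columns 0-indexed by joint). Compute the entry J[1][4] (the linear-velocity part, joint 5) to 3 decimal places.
prismatic axis z_4 = (0.9659,-0.2588,0.0000)
J_v[:, 4] = z_4; J_ω[:, 4] = (0,0,0)
entry J[1][4] = -0.2588

-0.259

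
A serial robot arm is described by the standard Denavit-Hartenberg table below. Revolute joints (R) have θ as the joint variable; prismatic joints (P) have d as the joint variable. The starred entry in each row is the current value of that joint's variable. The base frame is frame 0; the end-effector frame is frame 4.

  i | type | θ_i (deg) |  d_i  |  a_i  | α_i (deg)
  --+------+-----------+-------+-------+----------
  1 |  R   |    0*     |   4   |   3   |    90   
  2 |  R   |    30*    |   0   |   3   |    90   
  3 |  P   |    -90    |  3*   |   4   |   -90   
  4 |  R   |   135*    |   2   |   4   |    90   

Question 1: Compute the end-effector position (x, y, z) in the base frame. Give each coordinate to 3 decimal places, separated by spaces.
7.416 1.172 6.351

after link 1: o_1 = (3.0000, 0.0000, 4.0000)
after link 2: o_2 = (5.5981, 0.0000, 5.5000)
after link 3: o_3 = (7.0981, 4.0000, 2.9019)
after link 4: o_4 = (7.4159, 1.1716, 6.3514)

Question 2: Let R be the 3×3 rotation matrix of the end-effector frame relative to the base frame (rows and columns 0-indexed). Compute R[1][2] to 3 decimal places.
End-effector z-axis (col 2 of R) = (-0.3536,0.7071,0.6124)
R[1][2] = 0.7071

0.707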